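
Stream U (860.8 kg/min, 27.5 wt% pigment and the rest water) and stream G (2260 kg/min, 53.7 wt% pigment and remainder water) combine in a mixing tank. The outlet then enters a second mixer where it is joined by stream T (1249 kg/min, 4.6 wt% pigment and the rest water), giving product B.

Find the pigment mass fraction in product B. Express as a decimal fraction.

Overall, product flow = 4369.8 kg/min.
pigment in = 860.8×0.275 + 2260×0.537 + 1249×0.046 = 1507.8 kg/min.
pigment fraction in B = 0.3450.

0.3450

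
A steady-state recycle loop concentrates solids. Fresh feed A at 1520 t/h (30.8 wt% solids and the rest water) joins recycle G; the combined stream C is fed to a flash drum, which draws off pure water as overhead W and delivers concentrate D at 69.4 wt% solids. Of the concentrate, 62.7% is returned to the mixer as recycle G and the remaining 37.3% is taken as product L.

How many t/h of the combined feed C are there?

Overall solids balance (none leaves overhead): solids in fresh feed = solids in product, i.e. 1520×0.308 = (1−0.627)·D·0.694.
D = 468.16/(0.694×0.373) = 1808.5 t/h.
Recycle G = 0.627×1808.5 = 1133.9 t/h.
Combined feed C = 1520 + 1133.9 = 2653.9 t/h.

2654 t/h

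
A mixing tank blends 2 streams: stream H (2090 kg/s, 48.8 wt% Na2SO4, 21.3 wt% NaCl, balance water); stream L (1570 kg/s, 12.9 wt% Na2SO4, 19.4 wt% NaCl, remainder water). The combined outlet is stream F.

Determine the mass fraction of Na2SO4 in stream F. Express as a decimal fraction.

Total flow out = 2090 + 1570 = 3660 kg/s.
Na2SO4 in = 2090×0.488 + 1570×0.129 = 1222.5 kg/s.
Na2SO4 mass fraction in F = 1222.5/3660 = 0.3340.

0.3340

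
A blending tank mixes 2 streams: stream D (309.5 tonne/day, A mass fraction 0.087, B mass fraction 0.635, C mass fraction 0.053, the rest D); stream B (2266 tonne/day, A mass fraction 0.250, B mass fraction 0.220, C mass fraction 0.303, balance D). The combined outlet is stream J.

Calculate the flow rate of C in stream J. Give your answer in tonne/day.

C out = C in = 309.5×0.053 + 2266×0.303 = 703 tonne/day.

703 tonne/day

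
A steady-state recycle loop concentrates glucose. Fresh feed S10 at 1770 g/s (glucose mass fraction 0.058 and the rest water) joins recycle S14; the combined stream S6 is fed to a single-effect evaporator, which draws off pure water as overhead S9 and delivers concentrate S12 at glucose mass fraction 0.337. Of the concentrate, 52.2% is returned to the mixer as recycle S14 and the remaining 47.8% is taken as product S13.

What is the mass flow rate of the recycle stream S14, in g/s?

332.7 g/s

Overall glucose balance (none leaves overhead): glucose in fresh feed = glucose in product, i.e. 1770×0.058 = (1−0.522)·S12·0.337.
S12 = 102.66/(0.337×0.478) = 637.3 g/s.
Recycle S14 = 0.522×637.3 = 332.67 g/s.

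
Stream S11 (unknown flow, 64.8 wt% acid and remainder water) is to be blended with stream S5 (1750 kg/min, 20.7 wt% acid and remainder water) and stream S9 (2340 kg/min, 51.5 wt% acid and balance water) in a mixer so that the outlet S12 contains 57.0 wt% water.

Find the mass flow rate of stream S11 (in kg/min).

877.8 kg/min

Let S11 be the unknown flow. Total out = 4090 + S11.
water balance: 2522.6 + 0.352·S11 = 0.570·(4090 + S11)
(0.352 − 0.570)·S11 = 0.570×4090 − 2522.6 = -191.35
S11 = -191.35 / -0.218 = 877.75 kg/min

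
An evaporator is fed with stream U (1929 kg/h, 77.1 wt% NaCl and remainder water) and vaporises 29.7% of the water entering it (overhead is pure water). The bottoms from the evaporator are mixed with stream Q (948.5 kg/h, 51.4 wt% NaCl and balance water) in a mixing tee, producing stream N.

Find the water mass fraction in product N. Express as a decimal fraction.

Vapour removed = 0.297×0.229×1929 = 131.2 kg/h; concentrate = 1797.8 kg/h.
water reaching the mixer = 310.54 (from concentrate) + 948.5×0.486 = 771.51 kg/h.
Product flow = 1797.8 + 948.5 = 2746.3 kg/h; water fraction = 0.2809.

0.2809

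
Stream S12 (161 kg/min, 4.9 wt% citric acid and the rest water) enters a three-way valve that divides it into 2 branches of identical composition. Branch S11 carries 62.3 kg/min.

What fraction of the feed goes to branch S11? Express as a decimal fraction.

Fraction to S11 = 62.3/161 = 0.3870.

0.387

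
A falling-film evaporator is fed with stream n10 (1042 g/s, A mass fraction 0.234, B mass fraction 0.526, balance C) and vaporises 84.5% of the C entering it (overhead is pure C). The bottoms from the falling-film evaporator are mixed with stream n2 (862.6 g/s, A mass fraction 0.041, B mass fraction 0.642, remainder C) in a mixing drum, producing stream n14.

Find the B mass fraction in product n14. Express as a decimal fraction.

0.651

Vapour removed = 0.845×0.240×1042 = 211.32 g/s; concentrate = 830.68 g/s.
B reaching the mixer = 548.09 (from concentrate) + 862.6×0.642 = 1101.9 g/s.
Product flow = 830.68 + 862.6 = 1693.3 g/s; B fraction = 0.651.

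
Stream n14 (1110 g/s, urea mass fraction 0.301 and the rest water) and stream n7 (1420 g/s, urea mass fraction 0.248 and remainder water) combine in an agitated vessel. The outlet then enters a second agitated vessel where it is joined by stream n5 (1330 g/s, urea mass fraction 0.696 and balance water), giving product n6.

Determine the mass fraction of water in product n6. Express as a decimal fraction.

Overall, product flow = 3860 g/s.
water in = 1110×0.699 + 1420×0.752 + 1330×0.304 = 2248 g/s.
water fraction in n6 = 0.582.

0.582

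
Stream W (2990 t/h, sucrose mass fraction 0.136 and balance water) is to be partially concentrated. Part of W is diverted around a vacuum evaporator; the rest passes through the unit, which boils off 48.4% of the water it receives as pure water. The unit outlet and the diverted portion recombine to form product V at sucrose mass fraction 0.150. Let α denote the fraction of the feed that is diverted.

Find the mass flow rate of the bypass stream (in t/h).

2323 t/h

All 2990×0.136 = 406.64 t/h of sucrose reaches V, so V = 406.64/0.150 = 2710.9 t/h and vapour = 279.07 t/h.
The evaporator receives (1−α)·2990 of feed at 0.864 water and removes 0.484 of that water:
0.484×0.864×(1−α)×2990 = 279.07
(1−α) = 279.07/1250.3 = 0.2232;  α = 0.7768.
Bypass flow = 0.7768×2990 = 2322.7 t/h.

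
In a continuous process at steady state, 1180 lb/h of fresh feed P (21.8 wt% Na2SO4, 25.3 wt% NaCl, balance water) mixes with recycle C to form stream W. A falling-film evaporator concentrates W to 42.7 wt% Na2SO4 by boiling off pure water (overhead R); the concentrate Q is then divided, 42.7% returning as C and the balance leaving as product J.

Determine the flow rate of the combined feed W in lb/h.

1629 lb/h

Overall Na2SO4 balance (none leaves overhead): Na2SO4 in fresh feed = Na2SO4 in product, i.e. 1180×0.218 = (1−0.427)·Q·0.427.
Q = 257.24/(0.427×0.573) = 1051.4 lb/h.
Recycle C = 0.427×1051.4 = 448.94 lb/h.
Combined feed W = 1180 + 448.94 = 1628.9 lb/h.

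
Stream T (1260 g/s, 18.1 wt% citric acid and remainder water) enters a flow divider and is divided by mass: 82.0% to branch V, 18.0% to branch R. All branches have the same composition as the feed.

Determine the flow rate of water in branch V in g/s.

846.2 g/s

Branch V total = 0.820×1260 = 1033.2 g/s.
water in V = 0.819×1033.2 = 846.19 g/s.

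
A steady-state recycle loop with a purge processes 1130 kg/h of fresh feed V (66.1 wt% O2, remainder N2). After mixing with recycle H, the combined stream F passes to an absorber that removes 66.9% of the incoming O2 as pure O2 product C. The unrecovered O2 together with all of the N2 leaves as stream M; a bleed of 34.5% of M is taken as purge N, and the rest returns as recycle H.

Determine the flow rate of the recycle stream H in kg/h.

934 kg/h

N2 enters only via V and leaves only via the purge: 1130×0.339 = 0.345×(N2 in M), and the absorber passes all N2, so N2 in F = N2 in M = 1110.3 kg/h.
O2 in F: m_A = 1130×0.661 + (1−0.345)·(1−0.669)·m_A, so m_A = 746.93/0.7832 = 953.7 kg/h.
M = (1−0.669)×953.7 + 1110.3 = 1426 kg/h.
Recycle H = (1−0.345)×1426 = 934.04 kg/h.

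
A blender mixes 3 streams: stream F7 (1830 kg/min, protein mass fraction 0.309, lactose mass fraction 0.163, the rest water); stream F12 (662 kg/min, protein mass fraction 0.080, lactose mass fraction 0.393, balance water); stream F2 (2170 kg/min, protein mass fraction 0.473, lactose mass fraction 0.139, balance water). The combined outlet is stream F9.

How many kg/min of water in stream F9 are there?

water out = water in = 1830×0.528 + 662×0.527 + 2170×0.388 = 2157.1 kg/min.

2157 kg/min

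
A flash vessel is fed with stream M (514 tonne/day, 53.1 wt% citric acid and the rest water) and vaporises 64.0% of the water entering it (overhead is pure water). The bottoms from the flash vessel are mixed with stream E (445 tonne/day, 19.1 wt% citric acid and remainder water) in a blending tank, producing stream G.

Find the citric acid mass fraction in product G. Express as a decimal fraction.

Vapour removed = 0.640×0.469×514 = 154.28 tonne/day; concentrate = 359.72 tonne/day.
citric acid reaching the mixer = 272.93 (from concentrate) + 445×0.191 = 357.93 tonne/day.
Product flow = 359.72 + 445 = 804.72 tonne/day; citric acid fraction = 0.445.

0.445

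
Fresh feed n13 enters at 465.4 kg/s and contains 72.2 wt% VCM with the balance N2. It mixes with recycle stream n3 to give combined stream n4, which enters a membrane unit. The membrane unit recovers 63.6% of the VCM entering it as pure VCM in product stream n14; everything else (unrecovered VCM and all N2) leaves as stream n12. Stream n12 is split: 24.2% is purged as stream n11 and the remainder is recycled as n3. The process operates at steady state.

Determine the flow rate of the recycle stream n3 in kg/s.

N2 enters only via n13 and leaves only via the purge: 465.4×0.278 = 0.242×(N2 in n12), and the membrane unit passes all N2, so N2 in n4 = N2 in n12 = 534.63 kg/s.
VCM in n4: m_A = 465.4×0.722 + (1−0.242)·(1−0.636)·m_A, so m_A = 336.02/0.7241 = 464.06 kg/s.
n12 = (1−0.636)×464.06 + 534.63 = 703.55 kg/s.
Recycle n3 = (1−0.242)×703.55 = 533.29 kg/s.

533.3 kg/s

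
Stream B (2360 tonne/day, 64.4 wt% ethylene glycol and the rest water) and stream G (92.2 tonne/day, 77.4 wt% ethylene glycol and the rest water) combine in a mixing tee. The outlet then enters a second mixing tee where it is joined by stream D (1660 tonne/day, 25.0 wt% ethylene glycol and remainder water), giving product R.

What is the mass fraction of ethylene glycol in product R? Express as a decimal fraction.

Overall, product flow = 4112.2 tonne/day.
ethylene glycol in = 2360×0.644 + 92.2×0.774 + 1660×0.250 = 2006.2 tonne/day.
ethylene glycol fraction in R = 0.488.

0.488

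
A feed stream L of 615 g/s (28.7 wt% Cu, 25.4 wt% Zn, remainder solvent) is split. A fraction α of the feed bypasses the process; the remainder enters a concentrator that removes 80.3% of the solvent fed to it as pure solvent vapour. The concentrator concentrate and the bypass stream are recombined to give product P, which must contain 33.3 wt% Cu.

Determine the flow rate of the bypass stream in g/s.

384.5 g/s

All 615×0.287 = 176.5 g/s of Cu reaches P, so P = 176.5/0.333 = 530.05 g/s and vapour = 84.955 g/s.
The evaporator receives (1−α)·615 of feed at 0.459 solvent and removes 0.803 of that solvent:
0.803×0.459×(1−α)×615 = 84.955
(1−α) = 84.955/226.67 = 0.3748;  α = 0.6252.
Bypass flow = 0.6252×615 = 384.51 g/s.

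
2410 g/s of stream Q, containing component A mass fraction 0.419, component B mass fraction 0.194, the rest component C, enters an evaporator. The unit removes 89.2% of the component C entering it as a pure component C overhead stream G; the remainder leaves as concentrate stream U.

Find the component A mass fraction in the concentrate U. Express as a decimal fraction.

component A is not removed: 2410×0.419 = 1009.8 g/s of component A enters U.
component C entering = 2410×0.387 = 932.67 g/s; overhead removed = 0.892×932.67 = 831.94 g/s.
Concentrate = 2410 − 831.94 = 1578.1 g/s.
Mass fraction = 1009.8/1578.1 = 0.640.

0.640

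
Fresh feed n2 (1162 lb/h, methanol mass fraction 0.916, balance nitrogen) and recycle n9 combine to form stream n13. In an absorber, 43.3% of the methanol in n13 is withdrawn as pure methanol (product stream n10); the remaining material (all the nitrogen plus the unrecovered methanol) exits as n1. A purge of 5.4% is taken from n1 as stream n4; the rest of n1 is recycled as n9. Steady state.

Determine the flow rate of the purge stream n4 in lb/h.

nitrogen enters only via n2 and leaves only via the purge: 1162×0.084 = 0.054×(nitrogen in n1), and the absorber passes all nitrogen, so nitrogen in n13 = nitrogen in n1 = 1807.6 lb/h.
methanol in n13: m_A = 1162×0.916 + (1−0.054)·(1−0.433)·m_A, so m_A = 1064.4/0.4636 = 2295.8 lb/h.
n1 = (1−0.433)×2295.8 + 1807.6 = 3109.3 lb/h.
Purge n4 = 0.054×3109.3 = 167.9 lb/h.

167.9 lb/h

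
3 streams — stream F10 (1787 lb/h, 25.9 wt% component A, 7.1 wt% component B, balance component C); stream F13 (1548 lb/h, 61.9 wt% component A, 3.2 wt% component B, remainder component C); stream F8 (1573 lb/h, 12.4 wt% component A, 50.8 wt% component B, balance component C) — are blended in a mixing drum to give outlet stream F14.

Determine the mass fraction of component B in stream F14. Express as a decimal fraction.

0.199

Total flow out = 1787 + 1548 + 1573 = 4908 lb/h.
component B in = 1787×0.071 + 1548×0.032 + 1573×0.508 = 975.5 lb/h.
component B mass fraction in F14 = 975.5/4908 = 0.199.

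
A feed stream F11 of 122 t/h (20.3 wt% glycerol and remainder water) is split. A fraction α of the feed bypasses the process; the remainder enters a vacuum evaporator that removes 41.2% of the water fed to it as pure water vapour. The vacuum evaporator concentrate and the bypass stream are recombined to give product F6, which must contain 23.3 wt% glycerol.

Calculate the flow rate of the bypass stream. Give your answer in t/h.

All 122×0.203 = 24.766 t/h of glycerol reaches F6, so F6 = 24.766/0.233 = 106.29 t/h and vapour = 15.708 t/h.
The evaporator receives (1−α)·122 of feed at 0.797 water and removes 0.412 of that water:
0.412×0.797×(1−α)×122 = 15.708
(1−α) = 15.708/40.06 = 0.3921;  α = 0.6079.
Bypass flow = 0.6079×122 = 74.162 t/h.

74.16 t/h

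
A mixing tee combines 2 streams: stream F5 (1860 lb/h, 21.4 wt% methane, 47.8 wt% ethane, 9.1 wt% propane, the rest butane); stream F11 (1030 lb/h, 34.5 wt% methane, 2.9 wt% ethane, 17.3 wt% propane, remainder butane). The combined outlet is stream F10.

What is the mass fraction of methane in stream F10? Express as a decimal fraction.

0.261

Total flow out = 1860 + 1030 = 2890 lb/h.
methane in = 1860×0.214 + 1030×0.345 = 753.39 lb/h.
methane mass fraction in F10 = 753.39/2890 = 0.261.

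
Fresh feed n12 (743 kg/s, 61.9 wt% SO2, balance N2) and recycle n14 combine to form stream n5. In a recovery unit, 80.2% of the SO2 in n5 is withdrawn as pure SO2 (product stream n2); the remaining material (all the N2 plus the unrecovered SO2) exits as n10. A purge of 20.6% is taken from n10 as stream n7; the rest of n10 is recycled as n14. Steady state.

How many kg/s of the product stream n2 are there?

437.7 kg/s

SO2 in n5: m_A = 743×0.619 + (1−0.206)·(1−0.802)·m_A, so m_A = 459.92/0.8428 = 545.71 kg/s.
Product n2 = 0.802×545.71 = 437.66 kg/s.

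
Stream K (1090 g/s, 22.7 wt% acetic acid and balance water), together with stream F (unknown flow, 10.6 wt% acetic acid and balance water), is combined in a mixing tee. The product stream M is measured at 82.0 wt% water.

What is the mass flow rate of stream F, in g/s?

Let F be the unknown flow. Total out = 1090 + F.
water balance: 842.57 + 0.894·F = 0.820·(1090 + F)
(0.894 − 0.820)·F = 0.820×1090 − 842.57 = 51.23
F = 51.23 / 0.074 = 692.3 g/s

692.3 g/s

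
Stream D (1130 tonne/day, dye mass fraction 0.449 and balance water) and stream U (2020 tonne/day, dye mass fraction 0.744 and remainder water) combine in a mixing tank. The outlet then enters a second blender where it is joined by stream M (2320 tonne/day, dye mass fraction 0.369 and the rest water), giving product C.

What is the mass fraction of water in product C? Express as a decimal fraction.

Overall, product flow = 5470 tonne/day.
water in = 1130×0.551 + 2020×0.256 + 2320×0.631 = 2603.7 tonne/day.
water fraction in C = 0.476.

0.476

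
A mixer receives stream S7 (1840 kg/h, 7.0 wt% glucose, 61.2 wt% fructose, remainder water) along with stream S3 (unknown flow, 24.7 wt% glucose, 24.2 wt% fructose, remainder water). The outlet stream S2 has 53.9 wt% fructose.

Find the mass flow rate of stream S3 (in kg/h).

Let S3 be the unknown flow. Total out = 1840 + S3.
fructose balance: 1126.1 + 0.242·S3 = 0.539·(1840 + S3)
(0.242 − 0.539)·S3 = 0.539×1840 − 1126.1 = -134.32
S3 = -134.32 / -0.297 = 452.26 kg/h

452.3 kg/h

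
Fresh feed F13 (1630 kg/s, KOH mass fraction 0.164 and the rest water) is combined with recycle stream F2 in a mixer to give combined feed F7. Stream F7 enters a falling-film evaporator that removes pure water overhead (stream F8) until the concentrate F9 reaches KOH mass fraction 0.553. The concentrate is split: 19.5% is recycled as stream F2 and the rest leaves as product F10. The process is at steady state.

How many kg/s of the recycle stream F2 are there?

Overall KOH balance (none leaves overhead): KOH in fresh feed = KOH in product, i.e. 1630×0.164 = (1−0.195)·F9·0.553.
F9 = 267.32/(0.553×0.805) = 600.5 kg/s.
Recycle F2 = 0.195×600.5 = 117.1 kg/s.

117.1 kg/s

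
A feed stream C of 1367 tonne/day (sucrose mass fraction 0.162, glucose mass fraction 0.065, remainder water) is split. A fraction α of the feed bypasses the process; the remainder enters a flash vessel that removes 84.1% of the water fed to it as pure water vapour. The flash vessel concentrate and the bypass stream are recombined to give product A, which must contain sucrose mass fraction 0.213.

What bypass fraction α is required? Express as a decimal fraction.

0.632

All 1367×0.162 = 221.45 tonne/day of sucrose reaches A, so A = 221.45/0.213 = 1039.7 tonne/day and vapour = 327.31 tonne/day.
The evaporator receives (1−α)·1367 of feed at 0.773 water and removes 0.841 of that water:
0.841×0.773×(1−α)×1367 = 327.31
(1−α) = 327.31/888.68 = 0.3683;  α = 0.6317.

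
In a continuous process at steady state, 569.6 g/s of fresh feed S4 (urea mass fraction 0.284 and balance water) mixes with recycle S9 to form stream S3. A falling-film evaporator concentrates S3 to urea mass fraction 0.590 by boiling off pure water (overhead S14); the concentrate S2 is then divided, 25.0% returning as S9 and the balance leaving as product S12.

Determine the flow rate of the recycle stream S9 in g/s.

91.39 g/s

Overall urea balance (none leaves overhead): urea in fresh feed = urea in product, i.e. 569.6×0.284 = (1−0.250)·S2·0.590.
S2 = 161.77/(0.590×0.750) = 365.57 g/s.
Recycle S9 = 0.250×365.57 = 91.393 g/s.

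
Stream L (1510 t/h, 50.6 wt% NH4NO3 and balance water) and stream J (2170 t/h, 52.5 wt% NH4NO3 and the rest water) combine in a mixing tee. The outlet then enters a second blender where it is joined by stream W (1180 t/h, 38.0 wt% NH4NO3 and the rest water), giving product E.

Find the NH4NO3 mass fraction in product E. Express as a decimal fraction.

Overall, product flow = 4860 t/h.
NH4NO3 in = 1510×0.506 + 2170×0.525 + 1180×0.380 = 2351.7 t/h.
NH4NO3 fraction in E = 0.484.

0.484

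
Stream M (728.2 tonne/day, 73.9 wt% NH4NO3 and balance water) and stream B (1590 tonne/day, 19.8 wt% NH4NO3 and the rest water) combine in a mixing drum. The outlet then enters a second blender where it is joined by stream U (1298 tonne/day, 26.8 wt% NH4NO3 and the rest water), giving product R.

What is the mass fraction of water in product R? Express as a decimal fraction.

Overall, product flow = 3616.2 tonne/day.
water in = 728.2×0.261 + 1590×0.802 + 1298×0.732 = 2415.4 tonne/day.
water fraction in R = 0.668.

0.668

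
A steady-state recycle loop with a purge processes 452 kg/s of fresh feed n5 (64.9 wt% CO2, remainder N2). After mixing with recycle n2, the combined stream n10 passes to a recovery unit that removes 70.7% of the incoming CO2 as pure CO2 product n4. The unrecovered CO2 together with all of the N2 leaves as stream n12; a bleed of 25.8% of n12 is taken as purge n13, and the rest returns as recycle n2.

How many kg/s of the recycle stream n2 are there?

N2 enters only via n5 and leaves only via the purge: 452×0.351 = 0.258×(N2 in n12), and the recovery unit passes all N2, so N2 in n10 = N2 in n12 = 614.93 kg/s.
CO2 in n10: m_A = 452×0.649 + (1−0.258)·(1−0.707)·m_A, so m_A = 293.35/0.7826 = 374.84 kg/s.
n12 = (1−0.707)×374.84 + 614.93 = 724.76 kg/s.
Recycle n2 = (1−0.258)×724.76 = 537.77 kg/s.

537.8 kg/s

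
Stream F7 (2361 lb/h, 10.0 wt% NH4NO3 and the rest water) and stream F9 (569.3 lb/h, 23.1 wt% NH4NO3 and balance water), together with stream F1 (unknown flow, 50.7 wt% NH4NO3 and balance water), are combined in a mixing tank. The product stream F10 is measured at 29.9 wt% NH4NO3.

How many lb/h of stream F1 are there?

2445 lb/h

Let F1 be the unknown flow. Total out = 2930.3 + F1.
NH4NO3 balance: 367.61 + 0.507·F1 = 0.299·(2930.3 + F1)
(0.507 − 0.299)·F1 = 0.299×2930.3 − 367.61 = 508.55
F1 = 508.55 / 0.208 = 2445 lb/h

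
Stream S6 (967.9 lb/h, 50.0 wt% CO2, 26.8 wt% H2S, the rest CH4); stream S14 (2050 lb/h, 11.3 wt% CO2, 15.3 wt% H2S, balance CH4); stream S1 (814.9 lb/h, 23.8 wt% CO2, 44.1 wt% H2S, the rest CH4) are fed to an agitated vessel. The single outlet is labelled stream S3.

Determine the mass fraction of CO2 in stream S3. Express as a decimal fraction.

0.2373

Total flow out = 967.9 + 2050 + 814.9 = 3832.8 lb/h.
CO2 in = 967.9×0.500 + 2050×0.113 + 814.9×0.238 = 909.55 lb/h.
CO2 mass fraction in S3 = 909.55/3832.8 = 0.2373.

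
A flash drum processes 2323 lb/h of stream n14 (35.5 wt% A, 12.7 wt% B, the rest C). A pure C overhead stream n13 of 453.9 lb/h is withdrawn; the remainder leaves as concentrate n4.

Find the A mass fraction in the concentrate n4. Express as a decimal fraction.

A is not removed: 2323×0.355 = 824.66 lb/h of A enters n4.
Concentrate = 2323 − 453.9 = 1869.1 lb/h.
Mass fraction = 824.66/1869.1 = 0.441.

0.441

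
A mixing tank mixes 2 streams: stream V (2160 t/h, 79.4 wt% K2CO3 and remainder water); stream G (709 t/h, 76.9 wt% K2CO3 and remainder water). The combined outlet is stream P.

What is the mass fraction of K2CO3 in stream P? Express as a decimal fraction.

Total flow out = 2160 + 709 = 2869 t/h.
K2CO3 in = 2160×0.794 + 709×0.769 = 2260.3 t/h.
K2CO3 mass fraction in P = 2260.3/2869 = 0.788.

0.788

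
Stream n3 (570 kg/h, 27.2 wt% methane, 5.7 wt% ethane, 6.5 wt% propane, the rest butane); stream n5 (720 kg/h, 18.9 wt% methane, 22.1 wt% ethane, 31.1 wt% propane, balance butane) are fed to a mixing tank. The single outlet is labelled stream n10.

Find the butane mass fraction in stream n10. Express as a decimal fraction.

0.423

Total flow out = 570 + 720 = 1290 kg/h.
butane in = 570×0.606 + 720×0.279 = 546.3 kg/h.
butane mass fraction in n10 = 546.3/1290 = 0.423.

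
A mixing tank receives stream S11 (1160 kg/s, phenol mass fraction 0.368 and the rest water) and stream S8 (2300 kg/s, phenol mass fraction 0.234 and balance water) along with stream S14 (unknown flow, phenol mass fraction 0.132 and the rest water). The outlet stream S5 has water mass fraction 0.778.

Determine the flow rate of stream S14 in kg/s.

2188 kg/s

Let S14 be the unknown flow. Total out = 3460 + S14.
water balance: 2494.9 + 0.868·S14 = 0.778·(3460 + S14)
(0.868 − 0.778)·S14 = 0.778×3460 − 2494.9 = 196.96
S14 = 196.96 / 0.090 = 2188.4 kg/s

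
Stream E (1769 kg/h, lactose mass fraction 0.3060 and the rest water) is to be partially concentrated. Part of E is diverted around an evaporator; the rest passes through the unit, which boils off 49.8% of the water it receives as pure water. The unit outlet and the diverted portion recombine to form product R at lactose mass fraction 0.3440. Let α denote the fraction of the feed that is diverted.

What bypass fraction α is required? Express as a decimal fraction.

0.680

All 1769×0.306 = 541.31 kg/h of lactose reaches R, so R = 541.31/0.344 = 1573.6 kg/h and vapour = 195.41 kg/h.
The evaporator receives (1−α)·1769 of feed at 0.694 water and removes 0.498 of that water:
0.498×0.694×(1−α)×1769 = 195.41
(1−α) = 195.41/611.39 = 0.3196;  α = 0.6804.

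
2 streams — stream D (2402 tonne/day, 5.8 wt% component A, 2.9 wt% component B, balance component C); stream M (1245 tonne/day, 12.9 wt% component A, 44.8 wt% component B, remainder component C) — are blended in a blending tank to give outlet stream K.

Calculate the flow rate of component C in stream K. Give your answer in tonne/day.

2720 tonne/day

component C out = component C in = 2402×0.913 + 1245×0.423 = 2719.7 tonne/day.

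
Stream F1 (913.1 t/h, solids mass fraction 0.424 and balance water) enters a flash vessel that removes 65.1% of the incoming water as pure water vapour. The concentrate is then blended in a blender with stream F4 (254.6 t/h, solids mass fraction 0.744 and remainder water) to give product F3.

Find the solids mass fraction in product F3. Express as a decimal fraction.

Vapour removed = 0.651×0.576×913.1 = 342.39 t/h; concentrate = 570.71 t/h.
solids reaching the mixer = 387.15 (from concentrate) + 254.6×0.744 = 576.58 t/h.
Product flow = 570.71 + 254.6 = 825.31 t/h; solids fraction = 0.699.

0.699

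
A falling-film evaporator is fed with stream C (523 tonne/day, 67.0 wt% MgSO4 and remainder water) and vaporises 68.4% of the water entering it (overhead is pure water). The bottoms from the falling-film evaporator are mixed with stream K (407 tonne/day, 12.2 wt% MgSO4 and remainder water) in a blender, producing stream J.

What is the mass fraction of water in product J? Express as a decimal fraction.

0.507

Vapour removed = 0.684×0.330×523 = 118.05 tonne/day; concentrate = 404.95 tonne/day.
water reaching the mixer = 54.538 (from concentrate) + 407×0.878 = 411.88 tonne/day.
Product flow = 404.95 + 407 = 811.95 tonne/day; water fraction = 0.507.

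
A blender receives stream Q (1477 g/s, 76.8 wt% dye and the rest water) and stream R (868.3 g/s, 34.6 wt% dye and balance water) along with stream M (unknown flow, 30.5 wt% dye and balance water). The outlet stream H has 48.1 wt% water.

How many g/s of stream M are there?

1017 g/s

Let M be the unknown flow. Total out = 2345.3 + M.
water balance: 910.53 + 0.695·M = 0.481·(2345.3 + M)
(0.695 − 0.481)·M = 0.481×2345.3 − 910.53 = 217.56
M = 217.56 / 0.214 = 1016.6 g/s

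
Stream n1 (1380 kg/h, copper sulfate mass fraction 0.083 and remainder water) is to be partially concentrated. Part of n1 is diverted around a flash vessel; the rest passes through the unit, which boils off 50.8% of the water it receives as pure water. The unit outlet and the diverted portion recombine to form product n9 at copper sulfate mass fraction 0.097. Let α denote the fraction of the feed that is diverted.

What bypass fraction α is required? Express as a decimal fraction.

0.690

All 1380×0.083 = 114.54 kg/h of copper sulfate reaches n9, so n9 = 114.54/0.097 = 1180.8 kg/h and vapour = 199.18 kg/h.
The evaporator receives (1−α)·1380 of feed at 0.917 water and removes 0.508 of that water:
0.508×0.917×(1−α)×1380 = 199.18
(1−α) = 199.18/642.85 = 0.3098;  α = 0.6902.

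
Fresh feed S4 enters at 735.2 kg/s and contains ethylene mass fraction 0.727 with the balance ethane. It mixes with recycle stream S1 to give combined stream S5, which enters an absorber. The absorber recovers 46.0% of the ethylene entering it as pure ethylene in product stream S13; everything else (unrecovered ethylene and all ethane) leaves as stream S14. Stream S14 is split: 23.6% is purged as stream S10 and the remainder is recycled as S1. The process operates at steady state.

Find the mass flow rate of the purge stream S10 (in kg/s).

316.7 kg/s

ethane enters only via S4 and leaves only via the purge: 735.2×0.273 = 0.236×(ethane in S14), and the absorber passes all ethane, so ethane in S5 = ethane in S14 = 850.46 kg/s.
ethylene in S5: m_A = 735.2×0.727 + (1−0.236)·(1−0.460)·m_A, so m_A = 534.49/0.5874 = 909.86 kg/s.
S14 = (1−0.460)×909.86 + 850.46 = 1341.8 kg/s.
Purge S10 = 0.236×1341.8 = 316.66 kg/s.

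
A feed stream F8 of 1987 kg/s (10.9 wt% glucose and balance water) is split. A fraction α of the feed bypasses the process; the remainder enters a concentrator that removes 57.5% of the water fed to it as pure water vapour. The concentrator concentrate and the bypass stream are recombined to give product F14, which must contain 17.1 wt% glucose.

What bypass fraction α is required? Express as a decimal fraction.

All 1987×0.109 = 216.58 kg/s of glucose reaches F14, so F14 = 216.58/0.171 = 1266.6 kg/s and vapour = 720.43 kg/s.
The evaporator receives (1−α)·1987 of feed at 0.891 water and removes 0.575 of that water:
0.575×0.891×(1−α)×1987 = 720.43
(1−α) = 720.43/1018 = 0.7077;  α = 0.2923.

0.292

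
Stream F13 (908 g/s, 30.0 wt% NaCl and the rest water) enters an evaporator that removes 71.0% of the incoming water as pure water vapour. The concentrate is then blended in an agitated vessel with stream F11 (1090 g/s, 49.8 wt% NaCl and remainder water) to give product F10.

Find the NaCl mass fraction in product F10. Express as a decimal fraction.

0.5271

Vapour removed = 0.710×0.700×908 = 451.28 g/s; concentrate = 456.72 g/s.
NaCl reaching the mixer = 272.4 (from concentrate) + 1090×0.498 = 815.22 g/s.
Product flow = 456.72 + 1090 = 1546.7 g/s; NaCl fraction = 0.5271.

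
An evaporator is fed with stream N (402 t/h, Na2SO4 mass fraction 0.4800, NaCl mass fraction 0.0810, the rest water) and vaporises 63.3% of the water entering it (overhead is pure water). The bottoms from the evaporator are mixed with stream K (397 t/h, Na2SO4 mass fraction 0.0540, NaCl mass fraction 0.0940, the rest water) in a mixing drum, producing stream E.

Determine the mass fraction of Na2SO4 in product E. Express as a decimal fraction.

Vapour removed = 0.633×0.439×402 = 111.71 t/h; concentrate = 290.29 t/h.
Na2SO4 reaching the mixer = 192.96 (from concentrate) + 397×0.054 = 214.4 t/h.
Product flow = 290.29 + 397 = 687.29 t/h; Na2SO4 fraction = 0.3119.

0.3119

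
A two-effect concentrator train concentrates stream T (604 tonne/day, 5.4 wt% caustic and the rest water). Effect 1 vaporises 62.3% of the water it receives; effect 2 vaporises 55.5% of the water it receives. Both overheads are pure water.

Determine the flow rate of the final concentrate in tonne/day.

water in feed = 604×0.946 = 571.38 tonne/day.
After stage 1: water left = (1−0.623)×571.38 = 215.41; stream total = 248.03 tonne/day.
After stage 2: water left = (1−0.555)×215.41 = 95.858; final concentrate = 128.47 tonne/day.

128.5 tonne/day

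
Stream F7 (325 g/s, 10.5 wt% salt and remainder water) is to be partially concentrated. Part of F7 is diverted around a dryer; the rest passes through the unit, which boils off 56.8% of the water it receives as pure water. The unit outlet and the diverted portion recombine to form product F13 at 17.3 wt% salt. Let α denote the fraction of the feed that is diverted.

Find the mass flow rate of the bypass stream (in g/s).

73.71 g/s

All 325×0.105 = 34.125 g/s of salt reaches F13, so F13 = 34.125/0.173 = 197.25 g/s and vapour = 127.75 g/s.
The evaporator receives (1−α)·325 of feed at 0.895 water and removes 0.568 of that water:
0.568×0.895×(1−α)×325 = 127.75
(1−α) = 127.75/165.22 = 0.7732;  α = 0.2268.
Bypass flow = 0.2268×325 = 73.71 g/s.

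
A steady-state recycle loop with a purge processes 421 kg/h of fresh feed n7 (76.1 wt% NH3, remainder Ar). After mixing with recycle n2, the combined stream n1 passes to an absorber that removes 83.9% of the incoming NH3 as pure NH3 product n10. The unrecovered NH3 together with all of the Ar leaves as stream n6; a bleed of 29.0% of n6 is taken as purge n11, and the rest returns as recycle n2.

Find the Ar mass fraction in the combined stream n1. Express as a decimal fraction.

0.4896

Ar enters only via n7 and leaves only via the purge: 421×0.239 = 0.290×(Ar in n6), and the absorber passes all Ar, so Ar in n1 = Ar in n6 = 346.96 kg/h.
NH3 in n1: m_A = 421×0.761 + (1−0.290)·(1−0.839)·m_A, so m_A = 320.38/0.8857 = 361.73 kg/h.
n1 = 361.73 + 346.96 = 708.69 kg/h.
Ar fraction in n1 = 346.96/708.69 = 0.4896.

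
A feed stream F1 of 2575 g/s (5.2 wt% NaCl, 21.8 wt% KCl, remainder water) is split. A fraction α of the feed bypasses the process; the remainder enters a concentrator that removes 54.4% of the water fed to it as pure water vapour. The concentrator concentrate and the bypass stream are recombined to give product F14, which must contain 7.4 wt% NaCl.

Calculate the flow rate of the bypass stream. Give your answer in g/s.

All 2575×0.052 = 133.9 g/s of NaCl reaches F14, so F14 = 133.9/0.074 = 1809.5 g/s and vapour = 765.54 g/s.
The evaporator receives (1−α)·2575 of feed at 0.730 water and removes 0.544 of that water:
0.544×0.730×(1−α)×2575 = 765.54
(1−α) = 765.54/1022.6 = 0.7486;  α = 0.2514.
Bypass flow = 0.2514×2575 = 647.27 g/s.

647.3 g/s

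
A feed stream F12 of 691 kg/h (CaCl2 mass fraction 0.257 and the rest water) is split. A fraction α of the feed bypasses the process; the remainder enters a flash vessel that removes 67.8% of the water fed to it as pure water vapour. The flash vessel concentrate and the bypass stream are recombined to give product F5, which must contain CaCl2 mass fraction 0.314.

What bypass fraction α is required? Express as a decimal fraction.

0.640

All 691×0.257 = 177.59 kg/h of CaCl2 reaches F5, so F5 = 177.59/0.314 = 565.56 kg/h and vapour = 125.44 kg/h.
The evaporator receives (1−α)·691 of feed at 0.743 water and removes 0.678 of that water:
0.678×0.743×(1−α)×691 = 125.44
(1−α) = 125.44/348.09 = 0.3604;  α = 0.6396.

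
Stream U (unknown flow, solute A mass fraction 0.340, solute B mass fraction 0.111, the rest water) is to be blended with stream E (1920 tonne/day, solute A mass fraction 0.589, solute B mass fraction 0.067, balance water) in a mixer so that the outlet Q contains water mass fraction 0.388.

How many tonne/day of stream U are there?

Let U be the unknown flow. Total out = 1920 + U.
water balance: 660.48 + 0.549·U = 0.388·(1920 + U)
(0.549 − 0.388)·U = 0.388×1920 − 660.48 = 84.48
U = 84.48 / 0.161 = 524.72 tonne/day

524.7 tonne/day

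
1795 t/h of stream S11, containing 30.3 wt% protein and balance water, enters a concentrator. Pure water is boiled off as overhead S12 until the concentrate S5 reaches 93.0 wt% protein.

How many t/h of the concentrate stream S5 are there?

protein is conserved: 1795×0.303 = 543.88 t/h all reports to the concentrate.
Concentrate = 543.88/(target fraction) = 584.82 t/h.

584.8 t/h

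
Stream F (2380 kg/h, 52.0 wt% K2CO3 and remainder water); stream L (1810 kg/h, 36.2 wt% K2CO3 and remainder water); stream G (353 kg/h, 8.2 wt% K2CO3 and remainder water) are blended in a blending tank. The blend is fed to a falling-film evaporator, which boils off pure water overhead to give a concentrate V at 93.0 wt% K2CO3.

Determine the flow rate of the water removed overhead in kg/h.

K2CO3 entering = 2380×0.520 + 1810×0.362 + 353×0.082 = 1921.8 kg/h.
All K2CO3 reports to V, so V = 1921.8/0.930 = 2066.4 kg/h.
Total feed = 4543 kg/h; overhead = 4543 − 2066.4 = 2476.6 kg/h.

2477 kg/h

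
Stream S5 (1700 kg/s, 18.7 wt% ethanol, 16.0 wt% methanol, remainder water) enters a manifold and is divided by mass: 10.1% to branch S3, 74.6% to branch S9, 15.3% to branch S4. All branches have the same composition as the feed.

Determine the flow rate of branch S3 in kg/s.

Branch S3 flow = 0.101×1700 = 171.7 kg/s.

171.7 kg/s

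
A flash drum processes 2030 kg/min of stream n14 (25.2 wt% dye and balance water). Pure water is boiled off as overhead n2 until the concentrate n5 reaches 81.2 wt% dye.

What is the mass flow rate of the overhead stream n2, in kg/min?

1400 kg/min

dye is conserved: 2030×0.252 = 511.56 kg/min all reports to the concentrate.
Concentrate = 511.56/(target fraction) = 630 kg/min.
Overhead = 2030 − 630 = 1400 kg/min.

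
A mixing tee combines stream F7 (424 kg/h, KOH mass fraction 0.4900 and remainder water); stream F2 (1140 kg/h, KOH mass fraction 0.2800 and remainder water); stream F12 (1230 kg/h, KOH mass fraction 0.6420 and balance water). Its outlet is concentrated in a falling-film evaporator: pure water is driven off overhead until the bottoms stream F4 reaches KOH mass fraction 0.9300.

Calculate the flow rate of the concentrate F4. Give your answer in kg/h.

KOH entering = 424×0.490 + 1140×0.280 + 1230×0.642 = 1316.6 kg/h.
All KOH reports to F4, so F4 = 1316.6/0.930 = 1415.7 kg/h.

1416 kg/h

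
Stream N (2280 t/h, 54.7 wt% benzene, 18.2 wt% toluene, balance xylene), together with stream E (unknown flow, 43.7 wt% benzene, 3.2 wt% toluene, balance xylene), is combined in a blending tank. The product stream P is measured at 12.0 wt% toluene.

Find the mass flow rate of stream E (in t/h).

1606 t/h

Let E be the unknown flow. Total out = 2280 + E.
toluene balance: 414.96 + 0.032·E = 0.120·(2280 + E)
(0.032 − 0.120)·E = 0.120×2280 − 414.96 = -141.36
E = -141.36 / -0.088 = 1606.4 t/h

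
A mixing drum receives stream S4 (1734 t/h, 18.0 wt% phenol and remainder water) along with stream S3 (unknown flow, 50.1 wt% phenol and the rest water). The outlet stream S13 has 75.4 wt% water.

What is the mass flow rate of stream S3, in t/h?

Let S3 be the unknown flow. Total out = 1734 + S3.
water balance: 1421.9 + 0.499·S3 = 0.754·(1734 + S3)
(0.499 − 0.754)·S3 = 0.754×1734 − 1421.9 = -114.44
S3 = -114.44 / -0.255 = 448.8 t/h

448.8 t/h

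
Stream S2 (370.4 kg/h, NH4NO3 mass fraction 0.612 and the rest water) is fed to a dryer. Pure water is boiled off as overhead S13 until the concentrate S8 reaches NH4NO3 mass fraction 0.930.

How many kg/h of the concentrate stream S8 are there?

NH4NO3 is conserved: 370.4×0.612 = 226.68 kg/h all reports to the concentrate.
Concentrate = 226.68/(target fraction) = 243.75 kg/h.

243.7 kg/h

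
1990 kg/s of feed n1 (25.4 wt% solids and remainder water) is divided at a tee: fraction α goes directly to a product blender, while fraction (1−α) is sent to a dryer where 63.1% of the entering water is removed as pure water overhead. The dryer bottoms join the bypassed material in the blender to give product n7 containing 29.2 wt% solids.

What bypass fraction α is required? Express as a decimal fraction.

All 1990×0.254 = 505.46 kg/s of solids reaches n7, so n7 = 505.46/0.292 = 1731 kg/s and vapour = 258.97 kg/s.
The evaporator receives (1−α)·1990 of feed at 0.746 water and removes 0.631 of that water:
0.631×0.746×(1−α)×1990 = 258.97
(1−α) = 258.97/936.74 = 0.2765;  α = 0.7235.

0.724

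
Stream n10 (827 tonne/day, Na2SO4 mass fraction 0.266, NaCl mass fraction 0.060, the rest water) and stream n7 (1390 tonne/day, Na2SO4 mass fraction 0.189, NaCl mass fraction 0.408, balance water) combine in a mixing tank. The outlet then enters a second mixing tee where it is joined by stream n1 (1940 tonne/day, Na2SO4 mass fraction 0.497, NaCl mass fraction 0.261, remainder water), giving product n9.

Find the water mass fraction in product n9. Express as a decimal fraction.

0.382

Overall, product flow = 4157 tonne/day.
water in = 827×0.674 + 1390×0.403 + 1940×0.242 = 1587 tonne/day.
water fraction in n9 = 0.382.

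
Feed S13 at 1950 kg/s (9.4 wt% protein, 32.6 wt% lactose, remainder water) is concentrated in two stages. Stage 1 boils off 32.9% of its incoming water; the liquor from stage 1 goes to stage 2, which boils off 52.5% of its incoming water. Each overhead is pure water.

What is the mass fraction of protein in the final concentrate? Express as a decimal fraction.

water in feed = 1950×0.580 = 1131 kg/s.
After stage 1: water left = (1−0.329)×1131 = 758.9; stream total = 1577.9 kg/s.
After stage 2: water left = (1−0.525)×758.9 = 360.48; final concentrate = 1179.5 kg/s.
protein fraction = 183.3/1179.5 = 0.155.

0.155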